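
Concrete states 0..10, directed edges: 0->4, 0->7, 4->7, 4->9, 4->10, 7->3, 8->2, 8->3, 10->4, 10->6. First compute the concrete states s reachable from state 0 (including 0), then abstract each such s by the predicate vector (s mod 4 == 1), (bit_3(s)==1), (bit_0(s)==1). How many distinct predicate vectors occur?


BFS from 0:
Concrete reachable: {0, 3, 4, 6, 7, 9, 10}
Abstract via predicates (s mod 4 == 1), (bit_3(s)==1), (bit_0(s)==1):
  (0,0,0) <- {0, 4, 6}
  (0,0,1) <- {3, 7}
  (0,1,0) <- {10}
  (1,1,1) <- {9}
Distinct abstract states = 4

4


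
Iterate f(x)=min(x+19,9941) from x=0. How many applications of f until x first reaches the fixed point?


Step 1: x=0, cap=9941, increment=19
Step 2: x grows by 19 each step until capped at 9941; fixed point is x=9941
Step 3: iterations = ceil(9941/19) = 524

524


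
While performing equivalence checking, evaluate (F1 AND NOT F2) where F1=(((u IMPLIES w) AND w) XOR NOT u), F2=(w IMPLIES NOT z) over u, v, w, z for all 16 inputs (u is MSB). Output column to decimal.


F1 = (((u IMPLIES w) AND w) XOR NOT u)
F2 = (w IMPLIES NOT z)
Counterexample to F1=>F2 is where F1=1 and F2=0.
Evaluate each row (bits = u,v,w,z, MSB first):
  row 0 [0000]: F1=1 F2=1 -> F1&~F2 -> 0
  row 1 [0001]: F1=1 F2=1 -> F1&~F2 -> 0
  row 2 [0010]: F1=0 F2=1 -> F1&~F2 -> 0
  row 3 [0011]: F1=0 F2=0 -> F1&~F2 -> 0
  row 4 [0100]: F1=1 F2=1 -> F1&~F2 -> 0
  row 5 [0101]: F1=1 F2=1 -> F1&~F2 -> 0
  row 6 [0110]: F1=0 F2=1 -> F1&~F2 -> 0
  row 7 [0111]: F1=0 F2=0 -> F1&~F2 -> 0
  row 8 [1000]: F1=0 F2=1 -> F1&~F2 -> 0
  row 9 [1001]: F1=0 F2=1 -> F1&~F2 -> 0
  row 10 [1010]: F1=1 F2=1 -> F1&~F2 -> 0
  row 11 [1011]: F1=1 F2=0 -> F1&~F2 -> 1
  row 12 [1100]: F1=0 F2=1 -> F1&~F2 -> 0
  row 13 [1101]: F1=0 F2=1 -> F1&~F2 -> 0
  row 14 [1110]: F1=1 F2=1 -> F1&~F2 -> 0
  row 15 [1111]: F1=1 F2=0 -> F1&~F2 -> 1
Full result column, 4 rows per line (u,v fixed per line; w,z runs 00..11 left to right):
  rows 0-3 [u,v=00]: 0000  = hex 0
  rows 4-7 [u,v=01]: 0000  = hex 0
  rows 8-11 [u,v=10]: 0001  = hex 1
  rows 12-15 [u,v=11]: 0001  = hex 1
Counterexample vector (row 0 .. row 15) = 0000000000010001
Output column grouped in 4s = 0000 0000 0001 0001 = 0x0011
Convert to decimal digit by digit (value = value*16 + digit):
  0 -> 0
  0*16 + 0 = 0
  0*16 + 1 = 1
  1*16 + 1 = 17
Decimal = 17

17


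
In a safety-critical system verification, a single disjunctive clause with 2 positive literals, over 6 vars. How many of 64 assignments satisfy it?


Step 1: Total=2^6=64
Step 2: Unsat when all 2 false: 2^4=16
Step 3: Sat=64-16=48

48


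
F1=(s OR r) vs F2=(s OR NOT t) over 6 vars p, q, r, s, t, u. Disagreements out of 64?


F1 = (s OR r)
F2 = (s OR NOT t)
Evaluate both on each of 64 rows (bits = p,q,r,s,t,u):
  row 0 [000000]: F1=0 F2=1 (differ) -> 1
  row 1 [000001]: F1=0 F2=1 (differ) -> 1
  row 2 [000010]: F1=0 F2=0 -> 0
  row 3 [000011]: F1=0 F2=0 -> 0
  row 4 [000100]: F1=1 F2=1 -> 0
  (every remaining row is evaluated the same way; all 64 results are listed next)
Full result column, 8 rows per line (p,q,r fixed per line; s,t,u runs 000..111 left to right):
  rows 0-7 [p,q,r=000]: 11000000  (ones: 2)
  rows 8-15 [p,q,r=001]: 00110000  (ones: 2)
  rows 16-23 [p,q,r=010]: 11000000  (ones: 2)
  rows 24-31 [p,q,r=011]: 00110000  (ones: 2)
  rows 32-39 [p,q,r=100]: 11000000  (ones: 2)
  rows 40-47 [p,q,r=101]: 00110000  (ones: 2)
  rows 48-55 [p,q,r=110]: 11000000  (ones: 2)
  rows 56-63 [p,q,r=111]: 00110000  (ones: 2)
Disagreements = 2+2+2+2+2+2+2+2 = 16

16


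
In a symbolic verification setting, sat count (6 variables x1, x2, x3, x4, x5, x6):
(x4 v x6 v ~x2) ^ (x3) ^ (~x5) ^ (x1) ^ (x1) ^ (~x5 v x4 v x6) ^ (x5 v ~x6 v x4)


CNF with 7 clauses over 6 vars (64 assignments).
An assignment satisfies CNF iff every clause has >=1 true literal.
Check each row (bits = x1,x2,x3,x4,x5,x6; clause T/F shown):
  row 0 [000000]: clauses=TFTFFTT -> 0
  row 1 [000001]: clauses=TFTFFTF -> 0
  row 2 [000010]: clauses=TFFFFFT -> 0
  row 3 [000011]: clauses=TFFFFTT -> 0
  row 4 [000100]: clauses=TFTFFTT -> 0
  (every remaining row is evaluated the same way; all 64 results are listed next)
Full result column, 8 rows per line (x1,x2,x3 fixed per line; x4,x5,x6 runs 000..111 left to right):
  rows 0-7 [x1,x2,x3=000]: 00000000  (ones: 0)
  rows 8-15 [x1,x2,x3=001]: 00000000  (ones: 0)
  rows 16-23 [x1,x2,x3=010]: 00000000  (ones: 0)
  rows 24-31 [x1,x2,x3=011]: 00000000  (ones: 0)
  rows 32-39 [x1,x2,x3=100]: 00000000  (ones: 0)
  rows 40-47 [x1,x2,x3=101]: 10001100  (ones: 3)
  rows 48-55 [x1,x2,x3=110]: 00000000  (ones: 0)
  rows 56-63 [x1,x2,x3=111]: 00001100  (ones: 2)
Satisfying assignments = 0+0+0+0+0+3+0+2 = 5

5


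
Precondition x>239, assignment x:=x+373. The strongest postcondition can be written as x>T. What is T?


Formula: sp(P, x:=E) = exists old_x. (x = E[old_x/x]) AND P[old_x/x] (old_x is the value of x before the assignment; eliminate old_x by solving x = E[old_x/x] for old_x)
Step 1: Precondition P: x>239, i.e. old_x > 239
Step 2: Assignment gives x = old_x + 373, so old_x = x - 373
Step 3: Substitute into P: x - 373 > 239
Step 4: Simplify: x > 239+373 = 612

612


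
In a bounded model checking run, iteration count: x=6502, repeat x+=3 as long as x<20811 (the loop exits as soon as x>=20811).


Step 1: x goes from 6502 toward 20811 by 3; the body runs while x<20811, so iterations = ceil((bound-start)/step)
Step 2: Distance=14309
Step 3: ceil(14309/3)=4770

4770


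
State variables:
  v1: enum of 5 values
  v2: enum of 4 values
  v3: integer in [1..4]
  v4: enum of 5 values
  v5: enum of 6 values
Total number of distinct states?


State space = product of domain sizes of all variables.
Domain sizes:
  v1 (enum of 5 values): 5
  v2 (enum of 4 values): 4
  v3 (integer in [1..4]): 4
  v4 (enum of 5 values): 5
  v5 (enum of 6 values): 6
Product = 5 * 4 * 4 * 5 * 6 = 2400

2400


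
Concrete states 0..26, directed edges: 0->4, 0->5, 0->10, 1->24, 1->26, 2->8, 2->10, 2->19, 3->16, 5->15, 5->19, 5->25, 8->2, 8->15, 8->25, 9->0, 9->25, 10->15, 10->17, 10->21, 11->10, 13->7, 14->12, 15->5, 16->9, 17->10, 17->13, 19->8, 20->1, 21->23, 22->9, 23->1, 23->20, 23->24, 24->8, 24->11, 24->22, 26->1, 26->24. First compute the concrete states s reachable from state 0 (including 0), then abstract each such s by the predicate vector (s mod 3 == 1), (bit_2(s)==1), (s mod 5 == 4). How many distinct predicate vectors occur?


BFS from 0:
Concrete reachable: {0, 1, 2, 4, 5, 7, 8, 9, 10, 11, 13, 15, 17, 19, 20, 21, 22, 23, 24, 25, 26}
Abstract via predicates (s mod 3 == 1), (bit_2(s)==1), (s mod 5 == 4):
  (0,0,0) <- {0, 2, 8, 11, 17, 26}
  (0,0,1) <- {9, 24}
  (0,1,0) <- {5, 15, 20, 21, 23}
  (1,0,0) <- {1, 10, 25}
  (1,0,1) <- {19}
  (1,1,0) <- {7, 13, 22}
  (1,1,1) <- {4}
Distinct abstract states = 7

7


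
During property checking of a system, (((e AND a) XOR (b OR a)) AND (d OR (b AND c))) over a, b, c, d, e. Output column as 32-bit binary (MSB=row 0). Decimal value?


Formula: (((e AND a) XOR (b OR a)) AND (d OR (b AND c))) over a, b, c, d, e (32 rows)
Evaluate each row (bits = a,b,c,d,e, MSB first):
  row 0 [00000]: (((0 AND 0) XOR (0 OR 0)) AND (0 OR (0 AND 0))) -> 0
  row 1 [00001]: (((1 AND 0) XOR (0 OR 0)) AND (0 OR (0 AND 0))) -> 0
  row 2 [00010]: (((0 AND 0) XOR (0 OR 0)) AND (1 OR (0 AND 0))) -> 0
  row 3 [00011]: (((1 AND 0) XOR (0 OR 0)) AND (1 OR (0 AND 0))) -> 0
  row 4 [00100]: (((0 AND 0) XOR (0 OR 0)) AND (0 OR (0 AND 1))) -> 0
  row 5 [00101]: (((1 AND 0) XOR (0 OR 0)) AND (0 OR (0 AND 1))) -> 0
  row 6 [00110]: (((0 AND 0) XOR (0 OR 0)) AND (1 OR (0 AND 1))) -> 0
  row 7 [00111]: (((1 AND 0) XOR (0 OR 0)) AND (1 OR (0 AND 1))) -> 0
  row 8 [01000]: (((0 AND 0) XOR (1 OR 0)) AND (0 OR (1 AND 0))) -> 0
  row 9 [01001]: (((1 AND 0) XOR (1 OR 0)) AND (0 OR (1 AND 0))) -> 0
  row 10 [01010]: (((0 AND 0) XOR (1 OR 0)) AND (1 OR (1 AND 0))) -> 1
  row 11 [01011]: (((1 AND 0) XOR (1 OR 0)) AND (1 OR (1 AND 0))) -> 1
  row 12 [01100]: (((0 AND 0) XOR (1 OR 0)) AND (0 OR (1 AND 1))) -> 1
  row 13 [01101]: (((1 AND 0) XOR (1 OR 0)) AND (0 OR (1 AND 1))) -> 1
  row 14 [01110]: (((0 AND 0) XOR (1 OR 0)) AND (1 OR (1 AND 1))) -> 1
  row 15 [01111]: (((1 AND 0) XOR (1 OR 0)) AND (1 OR (1 AND 1))) -> 1
  row 16 [10000]: (((0 AND 1) XOR (0 OR 1)) AND (0 OR (0 AND 0))) -> 0
  row 17 [10001]: (((1 AND 1) XOR (0 OR 1)) AND (0 OR (0 AND 0))) -> 0
  row 18 [10010]: (((0 AND 1) XOR (0 OR 1)) AND (1 OR (0 AND 0))) -> 1
  row 19 [10011]: (((1 AND 1) XOR (0 OR 1)) AND (1 OR (0 AND 0))) -> 0
  row 20 [10100]: (((0 AND 1) XOR (0 OR 1)) AND (0 OR (0 AND 1))) -> 0
  row 21 [10101]: (((1 AND 1) XOR (0 OR 1)) AND (0 OR (0 AND 1))) -> 0
  row 22 [10110]: (((0 AND 1) XOR (0 OR 1)) AND (1 OR (0 AND 1))) -> 1
  row 23 [10111]: (((1 AND 1) XOR (0 OR 1)) AND (1 OR (0 AND 1))) -> 0
  row 24 [11000]: (((0 AND 1) XOR (1 OR 1)) AND (0 OR (1 AND 0))) -> 0
  row 25 [11001]: (((1 AND 1) XOR (1 OR 1)) AND (0 OR (1 AND 0))) -> 0
  row 26 [11010]: (((0 AND 1) XOR (1 OR 1)) AND (1 OR (1 AND 0))) -> 1
  row 27 [11011]: (((1 AND 1) XOR (1 OR 1)) AND (1 OR (1 AND 0))) -> 0
  row 28 [11100]: (((0 AND 1) XOR (1 OR 1)) AND (0 OR (1 AND 1))) -> 1
  row 29 [11101]: (((1 AND 1) XOR (1 OR 1)) AND (0 OR (1 AND 1))) -> 0
  row 30 [11110]: (((0 AND 1) XOR (1 OR 1)) AND (1 OR (1 AND 1))) -> 1
  row 31 [11111]: (((1 AND 1) XOR (1 OR 1)) AND (1 OR (1 AND 1))) -> 0
Full result column, 4 rows per line (a,b,c fixed per line; d,e runs 00..11 left to right):
  rows 0-3 [a,b,c=000]: 0000  = hex 0
  rows 4-7 [a,b,c=001]: 0000  = hex 0
  rows 8-11 [a,b,c=010]: 0011  = hex 3
  rows 12-15 [a,b,c=011]: 1111  = hex F
  rows 16-19 [a,b,c=100]: 0010  = hex 2
  rows 20-23 [a,b,c=101]: 0010  = hex 2
  rows 24-27 [a,b,c=110]: 0010  = hex 2
  rows 28-31 [a,b,c=111]: 1010  = hex A
Output column (row 0 .. row 31) = 00000000001111110010001000101010
Output column grouped in 4s = 0000 0000 0011 1111 0010 0010 0010 1010 = 0x003F222A
Convert to decimal digit by digit (value = value*16 + digit):
  0 -> 0
  0*16 + 0 = 0
  0*16 + 3 = 3
  3*16 + 15 (F) = 63
  63*16 + 2 = 1010
  1010*16 + 2 = 16162
  16162*16 + 2 = 258594
  258594*16 + 10 (A) = 4137514
Decimal = 4137514

4137514


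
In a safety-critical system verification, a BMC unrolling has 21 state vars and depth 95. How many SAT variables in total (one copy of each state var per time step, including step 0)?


BMC unrolls to depth k, creating one copy of each state var for steps 0..k.
Step count = 95 + 1 = 96 (steps 0 through 95)
Vars per step = 21
Total = 21 * 96 = 2016

2016


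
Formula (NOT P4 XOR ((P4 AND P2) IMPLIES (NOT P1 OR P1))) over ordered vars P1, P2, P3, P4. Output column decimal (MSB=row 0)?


Formula: (NOT P4 XOR ((P4 AND P2) IMPLIES (NOT P1 OR P1))) over P1, P2, P3, P4 (16 rows)
Evaluate each row (bits = P1,P2,P3,P4, MSB first):
  row 0 [0000]: (NOT 0 XOR ((0 AND 0) IMPLIES (NOT 0 OR 0))) -> 0
  row 1 [0001]: (NOT 1 XOR ((1 AND 0) IMPLIES (NOT 0 OR 0))) -> 1
  row 2 [0010]: (NOT 0 XOR ((0 AND 0) IMPLIES (NOT 0 OR 0))) -> 0
  row 3 [0011]: (NOT 1 XOR ((1 AND 0) IMPLIES (NOT 0 OR 0))) -> 1
  row 4 [0100]: (NOT 0 XOR ((0 AND 1) IMPLIES (NOT 0 OR 0))) -> 0
  row 5 [0101]: (NOT 1 XOR ((1 AND 1) IMPLIES (NOT 0 OR 0))) -> 1
  row 6 [0110]: (NOT 0 XOR ((0 AND 1) IMPLIES (NOT 0 OR 0))) -> 0
  row 7 [0111]: (NOT 1 XOR ((1 AND 1) IMPLIES (NOT 0 OR 0))) -> 1
  row 8 [1000]: (NOT 0 XOR ((0 AND 0) IMPLIES (NOT 1 OR 1))) -> 0
  row 9 [1001]: (NOT 1 XOR ((1 AND 0) IMPLIES (NOT 1 OR 1))) -> 1
  row 10 [1010]: (NOT 0 XOR ((0 AND 0) IMPLIES (NOT 1 OR 1))) -> 0
  row 11 [1011]: (NOT 1 XOR ((1 AND 0) IMPLIES (NOT 1 OR 1))) -> 1
  row 12 [1100]: (NOT 0 XOR ((0 AND 1) IMPLIES (NOT 1 OR 1))) -> 0
  row 13 [1101]: (NOT 1 XOR ((1 AND 1) IMPLIES (NOT 1 OR 1))) -> 1
  row 14 [1110]: (NOT 0 XOR ((0 AND 1) IMPLIES (NOT 1 OR 1))) -> 0
  row 15 [1111]: (NOT 1 XOR ((1 AND 1) IMPLIES (NOT 1 OR 1))) -> 1
Full result column, 4 rows per line (P1,P2 fixed per line; P3,P4 runs 00..11 left to right):
  rows 0-3 [P1,P2=00]: 0101  = hex 5
  rows 4-7 [P1,P2=01]: 0101  = hex 5
  rows 8-11 [P1,P2=10]: 0101  = hex 5
  rows 12-15 [P1,P2=11]: 0101  = hex 5
Output column (row 0 .. row 15) = 0101010101010101
Output column grouped in 4s = 0101 0101 0101 0101 = 0x5555
Convert to decimal digit by digit (value = value*16 + digit):
  5 -> 5
  5*16 + 5 = 85
  85*16 + 5 = 1365
  1365*16 + 5 = 21845
Decimal = 21845

21845


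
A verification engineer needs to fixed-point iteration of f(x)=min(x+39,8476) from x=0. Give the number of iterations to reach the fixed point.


Step 1: x=0, cap=8476, increment=39
Step 2: x grows by 39 each step until capped at 8476; fixed point is x=8476
Step 3: iterations = ceil(8476/39) = 218

218


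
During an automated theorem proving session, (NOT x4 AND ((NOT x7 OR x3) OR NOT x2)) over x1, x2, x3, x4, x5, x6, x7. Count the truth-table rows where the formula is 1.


Formula: (NOT x4 AND ((NOT x7 OR x3) OR NOT x2)) over 7 vars (128 rows)
Evaluate each row (x1, x2, x3, x4, x5, x6, x7 as bits, MSB first):
  row 0 [0000000]: (NOT 0 AND ((NOT 0 OR 0) OR NOT 0)) -> 1
  row 1 [0000001]: (NOT 0 AND ((NOT 1 OR 0) OR NOT 0)) -> 1
  row 2 [0000010]: (NOT 0 AND ((NOT 0 OR 0) OR NOT 0)) -> 1
  row 3 [0000011]: (NOT 0 AND ((NOT 1 OR 0) OR NOT 0)) -> 1
  row 4 [0000100]: (NOT 0 AND ((NOT 0 OR 0) OR NOT 0)) -> 1
  (every remaining row is evaluated the same way; all 128 results are listed next)
Full result column, 8 rows per line (x1,x2,x3,x4 fixed per line; x5,x6,x7 runs 000..111 left to right):
  rows 0-7 [x1,x2,x3,x4=0000]: 11111111  (ones: 8)
  rows 8-15 [x1,x2,x3,x4=0001]: 00000000  (ones: 0)
  rows 16-23 [x1,x2,x3,x4=0010]: 11111111  (ones: 8)
  rows 24-31 [x1,x2,x3,x4=0011]: 00000000  (ones: 0)
  rows 32-39 [x1,x2,x3,x4=0100]: 10101010  (ones: 4)
  rows 40-47 [x1,x2,x3,x4=0101]: 00000000  (ones: 0)
  rows 48-55 [x1,x2,x3,x4=0110]: 11111111  (ones: 8)
  rows 56-63 [x1,x2,x3,x4=0111]: 00000000  (ones: 0)
  rows 64-71 [x1,x2,x3,x4=1000]: 11111111  (ones: 8)
  rows 72-79 [x1,x2,x3,x4=1001]: 00000000  (ones: 0)
  rows 80-87 [x1,x2,x3,x4=1010]: 11111111  (ones: 8)
  rows 88-95 [x1,x2,x3,x4=1011]: 00000000  (ones: 0)
  rows 96-103 [x1,x2,x3,x4=1100]: 10101010  (ones: 4)
  rows 104-111 [x1,x2,x3,x4=1101]: 00000000  (ones: 0)
  rows 112-119 [x1,x2,x3,x4=1110]: 11111111  (ones: 8)
  rows 120-127 [x1,x2,x3,x4=1111]: 00000000  (ones: 0)
Count of 1-rows = 8+0+8+0+4+0+8+0+8+0+8+0+4+0+8+0 = 56

56


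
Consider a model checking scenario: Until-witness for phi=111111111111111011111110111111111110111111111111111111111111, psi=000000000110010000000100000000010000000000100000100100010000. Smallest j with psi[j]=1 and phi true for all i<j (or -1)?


(phi U psi) at 0: need smallest j with psi[j]=1 and phi[i]=1 for all i in [0,j).
Scan from step 0:
  step 0: phi=1, psi=0 -> continue
  step 1: phi=1, psi=0 -> continue
  step 2: phi=1, psi=0 -> continue
  step 3: phi=1, psi=0 -> continue
  step 9: psi=1 and phi held for [0,9) -> witness found
Witness step = 9

9


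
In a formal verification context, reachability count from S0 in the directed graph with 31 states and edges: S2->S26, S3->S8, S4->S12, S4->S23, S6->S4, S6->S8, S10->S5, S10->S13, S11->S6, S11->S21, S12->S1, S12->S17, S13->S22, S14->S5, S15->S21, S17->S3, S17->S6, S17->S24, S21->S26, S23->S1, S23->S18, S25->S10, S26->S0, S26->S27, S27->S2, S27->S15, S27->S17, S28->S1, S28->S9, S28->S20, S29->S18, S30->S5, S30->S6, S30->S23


BFS from S0:
  layer 0: {S0}
Reachable set: {S0}
Count = 1

1


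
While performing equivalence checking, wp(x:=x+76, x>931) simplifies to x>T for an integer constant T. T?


Formula: wp(x:=E, P) = P[E/x] (substitute E for x in postcondition)
Step 1: Postcondition: x>931
Step 2: Substitute x+76 for x: x+76>931
Step 3: Solve for x: x > 931-76 = 855

855


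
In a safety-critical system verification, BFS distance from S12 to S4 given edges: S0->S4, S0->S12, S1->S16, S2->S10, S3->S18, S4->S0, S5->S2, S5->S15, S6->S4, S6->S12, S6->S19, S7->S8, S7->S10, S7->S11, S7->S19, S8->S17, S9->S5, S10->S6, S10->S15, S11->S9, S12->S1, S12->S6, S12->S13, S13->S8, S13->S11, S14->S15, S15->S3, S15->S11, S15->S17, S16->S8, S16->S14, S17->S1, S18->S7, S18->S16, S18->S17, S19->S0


BFS layer-by-layer from S12:
  dist 0: {S12}
  dist 1: {S1, S6, S13}
  dist 2: {S4, S8, S11, S16, S19}
  -> S4 reached at distance 2
Shortest path length = 2

2


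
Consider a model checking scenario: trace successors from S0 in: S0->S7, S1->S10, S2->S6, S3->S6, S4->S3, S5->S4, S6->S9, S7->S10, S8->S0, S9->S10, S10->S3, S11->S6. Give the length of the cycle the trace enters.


Trace from S0 until a state repeats:
  S0 -> S7 -> S10 -> S3 -> S6 -> S9 -> S10
S10 first seen at step 2, revisited at step 6.
Cycle length = 6 - 2 = 4

4


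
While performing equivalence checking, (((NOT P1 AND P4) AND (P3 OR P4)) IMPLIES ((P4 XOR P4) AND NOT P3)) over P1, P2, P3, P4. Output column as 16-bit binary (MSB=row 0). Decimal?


Formula: (((NOT P1 AND P4) AND (P3 OR P4)) IMPLIES ((P4 XOR P4) AND NOT P3)) over P1, P2, P3, P4 (16 rows)
Evaluate each row (bits = P1,P2,P3,P4, MSB first):
  row 0 [0000]: (((NOT 0 AND 0) AND (0 OR 0)) IMPLIES ((0 XOR 0) AND NOT 0)) -> 1
  row 1 [0001]: (((NOT 0 AND 1) AND (0 OR 1)) IMPLIES ((1 XOR 1) AND NOT 0)) -> 0
  row 2 [0010]: (((NOT 0 AND 0) AND (1 OR 0)) IMPLIES ((0 XOR 0) AND NOT 1)) -> 1
  row 3 [0011]: (((NOT 0 AND 1) AND (1 OR 1)) IMPLIES ((1 XOR 1) AND NOT 1)) -> 0
  row 4 [0100]: (((NOT 0 AND 0) AND (0 OR 0)) IMPLIES ((0 XOR 0) AND NOT 0)) -> 1
  row 5 [0101]: (((NOT 0 AND 1) AND (0 OR 1)) IMPLIES ((1 XOR 1) AND NOT 0)) -> 0
  row 6 [0110]: (((NOT 0 AND 0) AND (1 OR 0)) IMPLIES ((0 XOR 0) AND NOT 1)) -> 1
  row 7 [0111]: (((NOT 0 AND 1) AND (1 OR 1)) IMPLIES ((1 XOR 1) AND NOT 1)) -> 0
  row 8 [1000]: (((NOT 1 AND 0) AND (0 OR 0)) IMPLIES ((0 XOR 0) AND NOT 0)) -> 1
  row 9 [1001]: (((NOT 1 AND 1) AND (0 OR 1)) IMPLIES ((1 XOR 1) AND NOT 0)) -> 1
  row 10 [1010]: (((NOT 1 AND 0) AND (1 OR 0)) IMPLIES ((0 XOR 0) AND NOT 1)) -> 1
  row 11 [1011]: (((NOT 1 AND 1) AND (1 OR 1)) IMPLIES ((1 XOR 1) AND NOT 1)) -> 1
  row 12 [1100]: (((NOT 1 AND 0) AND (0 OR 0)) IMPLIES ((0 XOR 0) AND NOT 0)) -> 1
  row 13 [1101]: (((NOT 1 AND 1) AND (0 OR 1)) IMPLIES ((1 XOR 1) AND NOT 0)) -> 1
  row 14 [1110]: (((NOT 1 AND 0) AND (1 OR 0)) IMPLIES ((0 XOR 0) AND NOT 1)) -> 1
  row 15 [1111]: (((NOT 1 AND 1) AND (1 OR 1)) IMPLIES ((1 XOR 1) AND NOT 1)) -> 1
Full result column, 4 rows per line (P1,P2 fixed per line; P3,P4 runs 00..11 left to right):
  rows 0-3 [P1,P2=00]: 1010  = hex A
  rows 4-7 [P1,P2=01]: 1010  = hex A
  rows 8-11 [P1,P2=10]: 1111  = hex F
  rows 12-15 [P1,P2=11]: 1111  = hex F
Output column (row 0 .. row 15) = 1010101011111111
Output column grouped in 4s = 1010 1010 1111 1111 = 0xAAFF
Convert to decimal digit by digit (value = value*16 + digit):
  A -> 10
  10*16 + 10 (A) = 170
  170*16 + 15 (F) = 2735
  2735*16 + 15 (F) = 43775
Decimal = 43775

43775


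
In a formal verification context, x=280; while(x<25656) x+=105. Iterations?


Step 1: x goes from 280 toward 25656 by 105; the body runs while x<25656, so iterations = ceil((bound-start)/step)
Step 2: Distance=25376
Step 3: ceil(25376/105)=242

242


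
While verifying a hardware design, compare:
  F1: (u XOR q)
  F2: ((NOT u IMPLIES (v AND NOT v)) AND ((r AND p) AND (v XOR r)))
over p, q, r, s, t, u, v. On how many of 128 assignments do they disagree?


F1 = (u XOR q)
F2 = ((NOT u IMPLIES (v AND NOT v)) AND ((r AND p) AND (v XOR r)))
Evaluate both on each of 128 rows (bits = p,q,r,s,t,u,v):
  row 0 [0000000]: F1=0 F2=0 -> 0
  row 1 [0000001]: F1=0 F2=0 -> 0
  row 2 [0000010]: F1=1 F2=0 (differ) -> 1
  row 3 [0000011]: F1=1 F2=0 (differ) -> 1
  row 4 [0000100]: F1=0 F2=0 -> 0
  (every remaining row is evaluated the same way; all 128 results are listed next)
Full result column, 8 rows per line (p,q,r,s fixed per line; t,u,v runs 000..111 left to right):
  rows 0-7 [p,q,r,s=0000]: 00110011  (ones: 4)
  rows 8-15 [p,q,r,s=0001]: 00110011  (ones: 4)
  rows 16-23 [p,q,r,s=0010]: 00110011  (ones: 4)
  rows 24-31 [p,q,r,s=0011]: 00110011  (ones: 4)
  rows 32-39 [p,q,r,s=0100]: 11001100  (ones: 4)
  rows 40-47 [p,q,r,s=0101]: 11001100  (ones: 4)
  rows 48-55 [p,q,r,s=0110]: 11001100  (ones: 4)
  rows 56-63 [p,q,r,s=0111]: 11001100  (ones: 4)
  rows 64-71 [p,q,r,s=1000]: 00110011  (ones: 4)
  rows 72-79 [p,q,r,s=1001]: 00110011  (ones: 4)
  rows 80-87 [p,q,r,s=1010]: 00010001  (ones: 2)
  rows 88-95 [p,q,r,s=1011]: 00010001  (ones: 2)
  rows 96-103 [p,q,r,s=1100]: 11001100  (ones: 4)
  rows 104-111 [p,q,r,s=1101]: 11001100  (ones: 4)
  rows 112-119 [p,q,r,s=1110]: 11101110  (ones: 6)
  rows 120-127 [p,q,r,s=1111]: 11101110  (ones: 6)
Disagreements = 4+4+4+4+4+4+4+4+4+4+2+2+4+4+6+6 = 64

64


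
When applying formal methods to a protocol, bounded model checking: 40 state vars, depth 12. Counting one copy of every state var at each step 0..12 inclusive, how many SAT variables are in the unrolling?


BMC unrolls to depth k, creating one copy of each state var for steps 0..k.
Step count = 12 + 1 = 13 (steps 0 through 12)
Vars per step = 40
Total = 40 * 13 = 520

520


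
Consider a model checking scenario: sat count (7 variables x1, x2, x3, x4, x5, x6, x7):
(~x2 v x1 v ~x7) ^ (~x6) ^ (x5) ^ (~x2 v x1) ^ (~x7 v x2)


CNF with 5 clauses over 7 vars (128 assignments).
An assignment satisfies CNF iff every clause has >=1 true literal.
Check each row (bits = x1,x2,x3,x4,x5,x6,x7; clause T/F shown):
  row 0 [0000000]: clauses=TTFTT -> 0
  row 1 [0000001]: clauses=TTFTF -> 0
  row 2 [0000010]: clauses=TFFTT -> 0
  row 3 [0000011]: clauses=TFFTF -> 0
  row 4 [0000100]: clauses=TTTTT -> 1
  (every remaining row is evaluated the same way; all 128 results are listed next)
Full result column, 8 rows per line (x1,x2,x3,x4 fixed per line; x5,x6,x7 runs 000..111 left to right):
  rows 0-7 [x1,x2,x3,x4=0000]: 00001000  (ones: 1)
  rows 8-15 [x1,x2,x3,x4=0001]: 00001000  (ones: 1)
  rows 16-23 [x1,x2,x3,x4=0010]: 00001000  (ones: 1)
  rows 24-31 [x1,x2,x3,x4=0011]: 00001000  (ones: 1)
  rows 32-39 [x1,x2,x3,x4=0100]: 00000000  (ones: 0)
  rows 40-47 [x1,x2,x3,x4=0101]: 00000000  (ones: 0)
  rows 48-55 [x1,x2,x3,x4=0110]: 00000000  (ones: 0)
  rows 56-63 [x1,x2,x3,x4=0111]: 00000000  (ones: 0)
  rows 64-71 [x1,x2,x3,x4=1000]: 00001000  (ones: 1)
  rows 72-79 [x1,x2,x3,x4=1001]: 00001000  (ones: 1)
  rows 80-87 [x1,x2,x3,x4=1010]: 00001000  (ones: 1)
  rows 88-95 [x1,x2,x3,x4=1011]: 00001000  (ones: 1)
  rows 96-103 [x1,x2,x3,x4=1100]: 00001100  (ones: 2)
  rows 104-111 [x1,x2,x3,x4=1101]: 00001100  (ones: 2)
  rows 112-119 [x1,x2,x3,x4=1110]: 00001100  (ones: 2)
  rows 120-127 [x1,x2,x3,x4=1111]: 00001100  (ones: 2)
Satisfying assignments = 1+1+1+1+0+0+0+0+1+1+1+1+2+2+2+2 = 16

16


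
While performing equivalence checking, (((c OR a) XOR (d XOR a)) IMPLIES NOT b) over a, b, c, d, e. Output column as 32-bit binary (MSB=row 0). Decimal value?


Formula: (((c OR a) XOR (d XOR a)) IMPLIES NOT b) over a, b, c, d, e (32 rows)
Evaluate each row (bits = a,b,c,d,e, MSB first):
  row 0 [00000]: (((0 OR 0) XOR (0 XOR 0)) IMPLIES NOT 0) -> 1
  row 1 [00001]: (((0 OR 0) XOR (0 XOR 0)) IMPLIES NOT 0) -> 1
  row 2 [00010]: (((0 OR 0) XOR (1 XOR 0)) IMPLIES NOT 0) -> 1
  row 3 [00011]: (((0 OR 0) XOR (1 XOR 0)) IMPLIES NOT 0) -> 1
  row 4 [00100]: (((1 OR 0) XOR (0 XOR 0)) IMPLIES NOT 0) -> 1
  row 5 [00101]: (((1 OR 0) XOR (0 XOR 0)) IMPLIES NOT 0) -> 1
  row 6 [00110]: (((1 OR 0) XOR (1 XOR 0)) IMPLIES NOT 0) -> 1
  row 7 [00111]: (((1 OR 0) XOR (1 XOR 0)) IMPLIES NOT 0) -> 1
  row 8 [01000]: (((0 OR 0) XOR (0 XOR 0)) IMPLIES NOT 1) -> 1
  row 9 [01001]: (((0 OR 0) XOR (0 XOR 0)) IMPLIES NOT 1) -> 1
  row 10 [01010]: (((0 OR 0) XOR (1 XOR 0)) IMPLIES NOT 1) -> 0
  row 11 [01011]: (((0 OR 0) XOR (1 XOR 0)) IMPLIES NOT 1) -> 0
  row 12 [01100]: (((1 OR 0) XOR (0 XOR 0)) IMPLIES NOT 1) -> 0
  row 13 [01101]: (((1 OR 0) XOR (0 XOR 0)) IMPLIES NOT 1) -> 0
  row 14 [01110]: (((1 OR 0) XOR (1 XOR 0)) IMPLIES NOT 1) -> 1
  row 15 [01111]: (((1 OR 0) XOR (1 XOR 0)) IMPLIES NOT 1) -> 1
  row 16 [10000]: (((0 OR 1) XOR (0 XOR 1)) IMPLIES NOT 0) -> 1
  row 17 [10001]: (((0 OR 1) XOR (0 XOR 1)) IMPLIES NOT 0) -> 1
  row 18 [10010]: (((0 OR 1) XOR (1 XOR 1)) IMPLIES NOT 0) -> 1
  row 19 [10011]: (((0 OR 1) XOR (1 XOR 1)) IMPLIES NOT 0) -> 1
  row 20 [10100]: (((1 OR 1) XOR (0 XOR 1)) IMPLIES NOT 0) -> 1
  row 21 [10101]: (((1 OR 1) XOR (0 XOR 1)) IMPLIES NOT 0) -> 1
  row 22 [10110]: (((1 OR 1) XOR (1 XOR 1)) IMPLIES NOT 0) -> 1
  row 23 [10111]: (((1 OR 1) XOR (1 XOR 1)) IMPLIES NOT 0) -> 1
  row 24 [11000]: (((0 OR 1) XOR (0 XOR 1)) IMPLIES NOT 1) -> 1
  row 25 [11001]: (((0 OR 1) XOR (0 XOR 1)) IMPLIES NOT 1) -> 1
  row 26 [11010]: (((0 OR 1) XOR (1 XOR 1)) IMPLIES NOT 1) -> 0
  row 27 [11011]: (((0 OR 1) XOR (1 XOR 1)) IMPLIES NOT 1) -> 0
  row 28 [11100]: (((1 OR 1) XOR (0 XOR 1)) IMPLIES NOT 1) -> 1
  row 29 [11101]: (((1 OR 1) XOR (0 XOR 1)) IMPLIES NOT 1) -> 1
  row 30 [11110]: (((1 OR 1) XOR (1 XOR 1)) IMPLIES NOT 1) -> 0
  row 31 [11111]: (((1 OR 1) XOR (1 XOR 1)) IMPLIES NOT 1) -> 0
Full result column, 4 rows per line (a,b,c fixed per line; d,e runs 00..11 left to right):
  rows 0-3 [a,b,c=000]: 1111  = hex F
  rows 4-7 [a,b,c=001]: 1111  = hex F
  rows 8-11 [a,b,c=010]: 1100  = hex C
  rows 12-15 [a,b,c=011]: 0011  = hex 3
  rows 16-19 [a,b,c=100]: 1111  = hex F
  rows 20-23 [a,b,c=101]: 1111  = hex F
  rows 24-27 [a,b,c=110]: 1100  = hex C
  rows 28-31 [a,b,c=111]: 1100  = hex C
Output column (row 0 .. row 31) = 11111111110000111111111111001100
Output column grouped in 4s = 1111 1111 1100 0011 1111 1111 1100 1100 = 0xFFC3FFCC
Convert to decimal digit by digit (value = value*16 + digit):
  F -> 15
  15*16 + 15 (F) = 255
  255*16 + 12 (C) = 4092
  4092*16 + 3 = 65475
  65475*16 + 15 (F) = 1047615
  1047615*16 + 15 (F) = 16761855
  16761855*16 + 12 (C) = 268189692
  268189692*16 + 12 (C) = 4291035084
Decimal = 4291035084

4291035084


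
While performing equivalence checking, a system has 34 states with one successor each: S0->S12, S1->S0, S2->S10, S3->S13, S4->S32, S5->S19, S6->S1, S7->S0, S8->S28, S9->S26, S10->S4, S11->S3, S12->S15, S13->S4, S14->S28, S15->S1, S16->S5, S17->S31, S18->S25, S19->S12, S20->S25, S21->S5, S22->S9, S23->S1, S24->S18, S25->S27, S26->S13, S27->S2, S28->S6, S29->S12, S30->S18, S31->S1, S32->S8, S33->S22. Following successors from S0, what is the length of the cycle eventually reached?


Trace from S0 until a state repeats:
  S0 -> S12 -> S15 -> S1 -> S0
S0 first seen at step 0, revisited at step 4.
Cycle length = 4 - 0 = 4

4


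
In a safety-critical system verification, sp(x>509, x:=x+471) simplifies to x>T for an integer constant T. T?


Formula: sp(P, x:=E) = exists old_x. (x = E[old_x/x]) AND P[old_x/x] (old_x is the value of x before the assignment; eliminate old_x by solving x = E[old_x/x] for old_x)
Step 1: Precondition P: x>509, i.e. old_x > 509
Step 2: Assignment gives x = old_x + 471, so old_x = x - 471
Step 3: Substitute into P: x - 471 > 509
Step 4: Simplify: x > 509+471 = 980

980


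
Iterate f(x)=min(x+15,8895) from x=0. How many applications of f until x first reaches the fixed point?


Step 1: x=0, cap=8895, increment=15
Step 2: x grows by 15 each step until capped at 8895; fixed point is x=8895
Step 3: iterations = ceil(8895/15) = 593

593


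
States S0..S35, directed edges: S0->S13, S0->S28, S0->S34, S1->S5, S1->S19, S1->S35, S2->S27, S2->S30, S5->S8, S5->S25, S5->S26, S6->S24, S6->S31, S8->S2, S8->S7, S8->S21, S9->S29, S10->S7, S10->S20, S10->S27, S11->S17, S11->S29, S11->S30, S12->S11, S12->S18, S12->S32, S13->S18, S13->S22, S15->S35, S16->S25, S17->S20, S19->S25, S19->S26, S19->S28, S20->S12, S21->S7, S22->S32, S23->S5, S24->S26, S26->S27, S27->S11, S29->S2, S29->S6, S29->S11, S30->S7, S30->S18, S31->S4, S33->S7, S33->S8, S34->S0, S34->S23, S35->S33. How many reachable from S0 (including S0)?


BFS from S0:
  layer 0: {S0}
  layer 1: {S13, S28, S34}
  layer 2: {S18, S22, S23}
  layer 3: {S5, S32}
  layer 4: {S8, S25, S26}
  layer 5: {S2, S7, S21, S27}
  layer 6: {S11, S30}
  layer 7: {S17, S29}
  layer 8: {S6, S20}
  layer 9: {S12, S24, S31}
  layer 10: {S4}
Reachable set: {S0, S2, S4, S5, S6, S7, S8, S11, S12, S13, S17, S18, S20, S21, S22, S23, S24, S25, S26, S27, S28, S29, S30, S31, S32, S34}
Count = 26

26


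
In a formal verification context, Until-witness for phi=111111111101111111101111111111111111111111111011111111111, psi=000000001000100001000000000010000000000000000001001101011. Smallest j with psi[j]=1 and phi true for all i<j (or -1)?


(phi U psi) at 0: need smallest j with psi[j]=1 and phi[i]=1 for all i in [0,j).
Scan from step 0:
  step 0: phi=1, psi=0 -> continue
  step 1: phi=1, psi=0 -> continue
  step 2: phi=1, psi=0 -> continue
  step 3: phi=1, psi=0 -> continue
  step 8: psi=1 and phi held for [0,8) -> witness found
Witness step = 8

8


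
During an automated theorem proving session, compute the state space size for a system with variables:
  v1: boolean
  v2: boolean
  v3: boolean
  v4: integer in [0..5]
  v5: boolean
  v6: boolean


State space = product of domain sizes of all variables.
Domain sizes:
  v1 (boolean): 2
  v2 (boolean): 2
  v3 (boolean): 2
  v4 (integer in [0..5]): 6
  v5 (boolean): 2
  v6 (boolean): 2
Product = 2 * 2 * 2 * 6 * 2 * 2 = 192

192


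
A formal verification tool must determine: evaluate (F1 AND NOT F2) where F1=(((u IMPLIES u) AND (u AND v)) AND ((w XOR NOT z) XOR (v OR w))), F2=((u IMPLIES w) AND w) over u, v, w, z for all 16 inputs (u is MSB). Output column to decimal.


F1 = (((u IMPLIES u) AND (u AND v)) AND ((w XOR NOT z) XOR (v OR w)))
F2 = ((u IMPLIES w) AND w)
Counterexample to F1=>F2 is where F1=1 and F2=0.
Evaluate each row (bits = u,v,w,z, MSB first):
  row 0 [0000]: F1=0 F2=0 -> F1&~F2 -> 0
  row 1 [0001]: F1=0 F2=0 -> F1&~F2 -> 0
  row 2 [0010]: F1=0 F2=1 -> F1&~F2 -> 0
  row 3 [0011]: F1=0 F2=1 -> F1&~F2 -> 0
  row 4 [0100]: F1=0 F2=0 -> F1&~F2 -> 0
  row 5 [0101]: F1=0 F2=0 -> F1&~F2 -> 0
  row 6 [0110]: F1=0 F2=1 -> F1&~F2 -> 0
  row 7 [0111]: F1=0 F2=1 -> F1&~F2 -> 0
  row 8 [1000]: F1=0 F2=0 -> F1&~F2 -> 0
  row 9 [1001]: F1=0 F2=0 -> F1&~F2 -> 0
  row 10 [1010]: F1=0 F2=1 -> F1&~F2 -> 0
  row 11 [1011]: F1=0 F2=1 -> F1&~F2 -> 0
  row 12 [1100]: F1=0 F2=0 -> F1&~F2 -> 0
  row 13 [1101]: F1=1 F2=0 -> F1&~F2 -> 1
  row 14 [1110]: F1=1 F2=1 -> F1&~F2 -> 0
  row 15 [1111]: F1=0 F2=1 -> F1&~F2 -> 0
Full result column, 4 rows per line (u,v fixed per line; w,z runs 00..11 left to right):
  rows 0-3 [u,v=00]: 0000  = hex 0
  rows 4-7 [u,v=01]: 0000  = hex 0
  rows 8-11 [u,v=10]: 0000  = hex 0
  rows 12-15 [u,v=11]: 0100  = hex 4
Counterexample vector (row 0 .. row 15) = 0000000000000100
Output column grouped in 4s = 0000 0000 0000 0100 = 0x0004
Convert to decimal digit by digit (value = value*16 + digit):
  0 -> 0
  0*16 + 0 = 0
  0*16 + 0 = 0
  0*16 + 4 = 4
Decimal = 4

4


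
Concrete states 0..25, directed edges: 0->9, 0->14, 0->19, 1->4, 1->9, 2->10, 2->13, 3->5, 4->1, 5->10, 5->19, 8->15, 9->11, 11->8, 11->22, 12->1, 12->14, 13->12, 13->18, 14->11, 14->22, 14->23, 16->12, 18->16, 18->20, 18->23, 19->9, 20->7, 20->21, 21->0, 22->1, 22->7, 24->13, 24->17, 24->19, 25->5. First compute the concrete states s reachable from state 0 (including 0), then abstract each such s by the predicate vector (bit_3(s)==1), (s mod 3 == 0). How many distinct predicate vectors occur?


BFS from 0:
Concrete reachable: {0, 1, 4, 7, 8, 9, 11, 14, 15, 19, 22, 23}
Abstract via predicates (bit_3(s)==1), (s mod 3 == 0):
  (0,0) <- {1, 4, 7, 19, 22, 23}
  (0,1) <- {0}
  (1,0) <- {8, 11, 14}
  (1,1) <- {9, 15}
Distinct abstract states = 4

4


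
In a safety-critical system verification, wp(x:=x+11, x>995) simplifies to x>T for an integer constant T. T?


Formula: wp(x:=E, P) = P[E/x] (substitute E for x in postcondition)
Step 1: Postcondition: x>995
Step 2: Substitute x+11 for x: x+11>995
Step 3: Solve for x: x > 995-11 = 984

984


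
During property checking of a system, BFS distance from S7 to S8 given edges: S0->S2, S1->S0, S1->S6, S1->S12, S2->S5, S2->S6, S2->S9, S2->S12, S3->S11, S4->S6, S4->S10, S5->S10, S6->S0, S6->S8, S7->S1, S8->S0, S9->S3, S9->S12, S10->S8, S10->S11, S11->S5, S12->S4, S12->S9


BFS layer-by-layer from S7:
  dist 0: {S7}
  dist 1: {S1}
  dist 2: {S0, S6, S12}
  dist 3: {S2, S4, S8, S9}
  -> S8 reached at distance 3
Shortest path length = 3

3


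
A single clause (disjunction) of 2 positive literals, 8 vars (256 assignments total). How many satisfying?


Step 1: Total=2^8=256
Step 2: Unsat when all 2 false: 2^6=64
Step 3: Sat=256-64=192

192


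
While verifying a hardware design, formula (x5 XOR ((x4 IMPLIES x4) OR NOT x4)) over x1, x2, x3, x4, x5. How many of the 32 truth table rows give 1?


Formula: (x5 XOR ((x4 IMPLIES x4) OR NOT x4)) over 5 vars (32 rows)
Evaluate each row (x1, x2, x3, x4, x5 as bits, MSB first):
  row 0 [00000]: (0 XOR ((0 IMPLIES 0) OR NOT 0)) -> 1
  row 1 [00001]: (1 XOR ((0 IMPLIES 0) OR NOT 0)) -> 0
  row 2 [00010]: (0 XOR ((1 IMPLIES 1) OR NOT 1)) -> 1
  row 3 [00011]: (1 XOR ((1 IMPLIES 1) OR NOT 1)) -> 0
  row 4 [00100]: (0 XOR ((0 IMPLIES 0) OR NOT 0)) -> 1
  row 5 [00101]: (1 XOR ((0 IMPLIES 0) OR NOT 0)) -> 0
  row 6 [00110]: (0 XOR ((1 IMPLIES 1) OR NOT 1)) -> 1
  row 7 [00111]: (1 XOR ((1 IMPLIES 1) OR NOT 1)) -> 0
  row 8 [01000]: (0 XOR ((0 IMPLIES 0) OR NOT 0)) -> 1
  row 9 [01001]: (1 XOR ((0 IMPLIES 0) OR NOT 0)) -> 0
  row 10 [01010]: (0 XOR ((1 IMPLIES 1) OR NOT 1)) -> 1
  row 11 [01011]: (1 XOR ((1 IMPLIES 1) OR NOT 1)) -> 0
  row 12 [01100]: (0 XOR ((0 IMPLIES 0) OR NOT 0)) -> 1
  row 13 [01101]: (1 XOR ((0 IMPLIES 0) OR NOT 0)) -> 0
  row 14 [01110]: (0 XOR ((1 IMPLIES 1) OR NOT 1)) -> 1
  row 15 [01111]: (1 XOR ((1 IMPLIES 1) OR NOT 1)) -> 0
  row 16 [10000]: (0 XOR ((0 IMPLIES 0) OR NOT 0)) -> 1
  row 17 [10001]: (1 XOR ((0 IMPLIES 0) OR NOT 0)) -> 0
  row 18 [10010]: (0 XOR ((1 IMPLIES 1) OR NOT 1)) -> 1
  row 19 [10011]: (1 XOR ((1 IMPLIES 1) OR NOT 1)) -> 0
  row 20 [10100]: (0 XOR ((0 IMPLIES 0) OR NOT 0)) -> 1
  row 21 [10101]: (1 XOR ((0 IMPLIES 0) OR NOT 0)) -> 0
  row 22 [10110]: (0 XOR ((1 IMPLIES 1) OR NOT 1)) -> 1
  row 23 [10111]: (1 XOR ((1 IMPLIES 1) OR NOT 1)) -> 0
  row 24 [11000]: (0 XOR ((0 IMPLIES 0) OR NOT 0)) -> 1
  row 25 [11001]: (1 XOR ((0 IMPLIES 0) OR NOT 0)) -> 0
  row 26 [11010]: (0 XOR ((1 IMPLIES 1) OR NOT 1)) -> 1
  row 27 [11011]: (1 XOR ((1 IMPLIES 1) OR NOT 1)) -> 0
  row 28 [11100]: (0 XOR ((0 IMPLIES 0) OR NOT 0)) -> 1
  row 29 [11101]: (1 XOR ((0 IMPLIES 0) OR NOT 0)) -> 0
  row 30 [11110]: (0 XOR ((1 IMPLIES 1) OR NOT 1)) -> 1
  row 31 [11111]: (1 XOR ((1 IMPLIES 1) OR NOT 1)) -> 0
Full result column, 8 rows per line (x1,x2 fixed per line; x3,x4,x5 runs 000..111 left to right):
  rows 0-7 [x1,x2=00]: 10101010  (ones: 4)
  rows 8-15 [x1,x2=01]: 10101010  (ones: 4)
  rows 16-23 [x1,x2=10]: 10101010  (ones: 4)
  rows 24-31 [x1,x2=11]: 10101010  (ones: 4)
Count of 1-rows = 4+4+4+4 = 16

16


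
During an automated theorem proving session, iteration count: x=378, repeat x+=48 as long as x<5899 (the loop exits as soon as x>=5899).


Step 1: x goes from 378 toward 5899 by 48; the body runs while x<5899, so iterations = ceil((bound-start)/step)
Step 2: Distance=5521
Step 3: ceil(5521/48)=116

116


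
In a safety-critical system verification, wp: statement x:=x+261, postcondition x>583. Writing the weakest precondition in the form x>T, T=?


Formula: wp(x:=E, P) = P[E/x] (substitute E for x in postcondition)
Step 1: Postcondition: x>583
Step 2: Substitute x+261 for x: x+261>583
Step 3: Solve for x: x > 583-261 = 322

322


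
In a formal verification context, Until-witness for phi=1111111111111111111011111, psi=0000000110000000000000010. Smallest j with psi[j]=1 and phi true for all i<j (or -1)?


(phi U psi) at 0: need smallest j with psi[j]=1 and phi[i]=1 for all i in [0,j).
Scan from step 0:
  step 0: phi=1, psi=0 -> continue
  step 1: phi=1, psi=0 -> continue
  step 2: phi=1, psi=0 -> continue
  step 3: phi=1, psi=0 -> continue
  step 7: psi=1 and phi held for [0,7) -> witness found
Witness step = 7

7


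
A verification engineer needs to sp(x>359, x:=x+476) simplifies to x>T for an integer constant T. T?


Formula: sp(P, x:=E) = exists old_x. (x = E[old_x/x]) AND P[old_x/x] (old_x is the value of x before the assignment; eliminate old_x by solving x = E[old_x/x] for old_x)
Step 1: Precondition P: x>359, i.e. old_x > 359
Step 2: Assignment gives x = old_x + 476, so old_x = x - 476
Step 3: Substitute into P: x - 476 > 359
Step 4: Simplify: x > 359+476 = 835

835


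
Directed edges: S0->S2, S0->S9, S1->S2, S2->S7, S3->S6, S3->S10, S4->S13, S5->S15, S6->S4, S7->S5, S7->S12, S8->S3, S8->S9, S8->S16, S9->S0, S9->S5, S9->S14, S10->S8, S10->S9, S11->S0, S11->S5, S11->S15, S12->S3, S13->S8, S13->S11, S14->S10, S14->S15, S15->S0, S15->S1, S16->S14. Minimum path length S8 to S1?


BFS layer-by-layer from S8:
  dist 0: {S8}
  dist 1: {S3, S9, S16}
  dist 2: {S0, S5, S6, S10, S14}
  dist 3: {S2, S4, S15}
  dist 4: {S1, S7, S13}
  -> S1 reached at distance 4
Shortest path length = 4

4


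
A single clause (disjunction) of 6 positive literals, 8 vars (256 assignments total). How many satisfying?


Step 1: Total=2^8=256
Step 2: Unsat when all 6 false: 2^2=4
Step 3: Sat=256-4=252

252


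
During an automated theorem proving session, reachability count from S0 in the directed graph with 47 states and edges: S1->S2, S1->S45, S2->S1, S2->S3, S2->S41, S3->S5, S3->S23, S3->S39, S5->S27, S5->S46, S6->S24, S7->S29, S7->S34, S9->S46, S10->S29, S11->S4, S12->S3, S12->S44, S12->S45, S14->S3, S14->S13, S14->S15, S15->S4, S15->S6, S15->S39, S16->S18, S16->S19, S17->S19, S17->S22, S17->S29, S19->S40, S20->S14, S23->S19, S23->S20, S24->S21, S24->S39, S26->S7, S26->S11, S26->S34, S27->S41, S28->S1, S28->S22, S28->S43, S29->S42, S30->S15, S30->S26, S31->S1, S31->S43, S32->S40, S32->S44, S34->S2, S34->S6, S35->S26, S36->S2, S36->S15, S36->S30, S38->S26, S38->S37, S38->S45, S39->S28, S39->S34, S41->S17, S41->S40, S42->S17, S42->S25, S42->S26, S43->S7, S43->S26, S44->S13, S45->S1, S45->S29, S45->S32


BFS from S0:
  layer 0: {S0}
Reachable set: {S0}
Count = 1

1


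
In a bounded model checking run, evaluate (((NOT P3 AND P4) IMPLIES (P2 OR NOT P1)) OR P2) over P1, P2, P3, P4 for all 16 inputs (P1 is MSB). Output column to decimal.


Formula: (((NOT P3 AND P4) IMPLIES (P2 OR NOT P1)) OR P2) over P1, P2, P3, P4 (16 rows)
Evaluate each row (bits = P1,P2,P3,P4, MSB first):
  row 0 [0000]: (((NOT 0 AND 0) IMPLIES (0 OR NOT 0)) OR 0) -> 1
  row 1 [0001]: (((NOT 0 AND 1) IMPLIES (0 OR NOT 0)) OR 0) -> 1
  row 2 [0010]: (((NOT 1 AND 0) IMPLIES (0 OR NOT 0)) OR 0) -> 1
  row 3 [0011]: (((NOT 1 AND 1) IMPLIES (0 OR NOT 0)) OR 0) -> 1
  row 4 [0100]: (((NOT 0 AND 0) IMPLIES (1 OR NOT 0)) OR 1) -> 1
  row 5 [0101]: (((NOT 0 AND 1) IMPLIES (1 OR NOT 0)) OR 1) -> 1
  row 6 [0110]: (((NOT 1 AND 0) IMPLIES (1 OR NOT 0)) OR 1) -> 1
  row 7 [0111]: (((NOT 1 AND 1) IMPLIES (1 OR NOT 0)) OR 1) -> 1
  row 8 [1000]: (((NOT 0 AND 0) IMPLIES (0 OR NOT 1)) OR 0) -> 1
  row 9 [1001]: (((NOT 0 AND 1) IMPLIES (0 OR NOT 1)) OR 0) -> 0
  row 10 [1010]: (((NOT 1 AND 0) IMPLIES (0 OR NOT 1)) OR 0) -> 1
  row 11 [1011]: (((NOT 1 AND 1) IMPLIES (0 OR NOT 1)) OR 0) -> 1
  row 12 [1100]: (((NOT 0 AND 0) IMPLIES (1 OR NOT 1)) OR 1) -> 1
  row 13 [1101]: (((NOT 0 AND 1) IMPLIES (1 OR NOT 1)) OR 1) -> 1
  row 14 [1110]: (((NOT 1 AND 0) IMPLIES (1 OR NOT 1)) OR 1) -> 1
  row 15 [1111]: (((NOT 1 AND 1) IMPLIES (1 OR NOT 1)) OR 1) -> 1
Full result column, 4 rows per line (P1,P2 fixed per line; P3,P4 runs 00..11 left to right):
  rows 0-3 [P1,P2=00]: 1111  = hex F
  rows 4-7 [P1,P2=01]: 1111  = hex F
  rows 8-11 [P1,P2=10]: 1011  = hex B
  rows 12-15 [P1,P2=11]: 1111  = hex F
Output column (row 0 .. row 15) = 1111111110111111
Output column grouped in 4s = 1111 1111 1011 1111 = 0xFFBF
Convert to decimal digit by digit (value = value*16 + digit):
  F -> 15
  15*16 + 15 (F) = 255
  255*16 + 11 (B) = 4091
  4091*16 + 15 (F) = 65471
Decimal = 65471

65471


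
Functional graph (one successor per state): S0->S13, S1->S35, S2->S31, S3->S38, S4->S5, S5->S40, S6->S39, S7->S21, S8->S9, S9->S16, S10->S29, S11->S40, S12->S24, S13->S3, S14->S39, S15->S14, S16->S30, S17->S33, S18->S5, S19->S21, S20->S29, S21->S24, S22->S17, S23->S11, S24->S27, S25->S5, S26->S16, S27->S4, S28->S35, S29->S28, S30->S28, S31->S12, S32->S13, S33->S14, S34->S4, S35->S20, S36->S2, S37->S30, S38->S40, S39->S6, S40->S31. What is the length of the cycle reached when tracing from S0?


Trace from S0 until a state repeats:
  S0 -> S13 -> S3 -> S38 -> S40 -> S31 -> S12 -> S24 -> S27 -> S4 -> S5 -> S40
S40 first seen at step 4, revisited at step 11.
Cycle length = 11 - 4 = 7

7
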